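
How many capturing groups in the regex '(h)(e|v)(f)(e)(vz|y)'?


To count capturing groups, count each '(' that starts a group.
Pattern: '(h)(e|v)(f)(e)(vz|y)'
Walking through the pattern:
  Position 0: '(' -> group #1
  Position 3: '(' -> group #2
  Position 8: '(' -> group #3
  Position 11: '(' -> group #4
  Position 14: '(' -> group #5
Total capturing groups: 5

5


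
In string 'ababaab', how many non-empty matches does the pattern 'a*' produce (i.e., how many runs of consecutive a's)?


Pattern 'a*' matches zero or more a's. We want non-empty runs of consecutive a's.
String: 'ababaab'
Walking through the string to find runs of a's:
  Run 1: positions 0-0 -> 'a'
  Run 2: positions 2-2 -> 'a'
  Run 3: positions 4-5 -> 'aa'
Non-empty runs found: ['a', 'a', 'aa']
Count: 3

3


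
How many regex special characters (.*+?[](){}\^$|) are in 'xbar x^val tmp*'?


Regex special characters are: . * + ? [ ] ( ) { } \ ^ $ |
Scanning 'xbar x^val tmp*':
  pos 6: '^' -> SPECIAL
  pos 14: '*' -> SPECIAL
Special chars found: ['^', '*']
Total: 2

2


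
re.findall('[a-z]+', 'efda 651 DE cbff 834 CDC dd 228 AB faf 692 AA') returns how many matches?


Pattern '[a-z]+' finds one or more lowercase letters.
Text: 'efda 651 DE cbff 834 CDC dd 228 AB faf 692 AA'
Scanning for matches:
  Match 1: 'efda'
  Match 2: 'cbff'
  Match 3: 'dd'
  Match 4: 'faf'
Total matches: 4

4


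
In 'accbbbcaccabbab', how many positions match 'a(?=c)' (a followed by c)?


Lookahead 'a(?=c)' matches 'a' only when followed by 'c'.
String: 'accbbbcaccabbab'
Checking each position where char is 'a':
  pos 0: 'a' -> MATCH (next='c')
  pos 7: 'a' -> MATCH (next='c')
  pos 10: 'a' -> no (next='b')
  pos 13: 'a' -> no (next='b')
Matching positions: [0, 7]
Count: 2

2


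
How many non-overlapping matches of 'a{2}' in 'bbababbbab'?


Pattern 'a{2}' matches exactly 2 consecutive a's (greedy, non-overlapping).
String: 'bbababbbab'
Scanning for runs of a's:
  Run at pos 2: 'a' (length 1) -> 0 match(es)
  Run at pos 4: 'a' (length 1) -> 0 match(es)
  Run at pos 8: 'a' (length 1) -> 0 match(es)
Matches found: []
Total: 0

0


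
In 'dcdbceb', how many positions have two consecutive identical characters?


Looking for consecutive identical characters in 'dcdbceb':
  pos 0-1: 'd' vs 'c' -> different
  pos 1-2: 'c' vs 'd' -> different
  pos 2-3: 'd' vs 'b' -> different
  pos 3-4: 'b' vs 'c' -> different
  pos 4-5: 'c' vs 'e' -> different
  pos 5-6: 'e' vs 'b' -> different
Consecutive identical pairs: []
Count: 0

0


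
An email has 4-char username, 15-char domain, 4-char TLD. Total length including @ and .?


An email address has format: username@domain.tld
Username length: 4
'@' character: 1
Domain length: 15
'.' character: 1
TLD length: 4
Total = 4 + 1 + 15 + 1 + 4 = 25

25


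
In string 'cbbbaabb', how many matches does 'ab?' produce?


Pattern 'ab?' matches 'a' optionally followed by 'b'.
String: 'cbbbaabb'
Scanning left to right for 'a' then checking next char:
  Match 1: 'a' (a not followed by b)
  Match 2: 'ab' (a followed by b)
Total matches: 2

2


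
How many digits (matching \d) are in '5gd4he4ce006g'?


\d matches any digit 0-9.
Scanning '5gd4he4ce006g':
  pos 0: '5' -> DIGIT
  pos 3: '4' -> DIGIT
  pos 6: '4' -> DIGIT
  pos 9: '0' -> DIGIT
  pos 10: '0' -> DIGIT
  pos 11: '6' -> DIGIT
Digits found: ['5', '4', '4', '0', '0', '6']
Total: 6

6


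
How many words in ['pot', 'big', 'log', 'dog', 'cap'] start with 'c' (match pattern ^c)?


Pattern ^c anchors to start of word. Check which words begin with 'c':
  'pot' -> no
  'big' -> no
  'log' -> no
  'dog' -> no
  'cap' -> MATCH (starts with 'c')
Matching words: ['cap']
Count: 1

1


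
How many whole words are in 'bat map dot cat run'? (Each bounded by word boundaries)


Word boundaries (\b) mark the start/end of each word.
Text: 'bat map dot cat run'
Splitting by whitespace:
  Word 1: 'bat'
  Word 2: 'map'
  Word 3: 'dot'
  Word 4: 'cat'
  Word 5: 'run'
Total whole words: 5

5


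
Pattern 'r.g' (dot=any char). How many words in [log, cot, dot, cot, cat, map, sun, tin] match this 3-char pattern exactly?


Pattern 'r.g' means: starts with 'r', any single char, ends with 'g'.
Checking each word (must be exactly 3 chars):
  'log' (len=3): no
  'cot' (len=3): no
  'dot' (len=3): no
  'cot' (len=3): no
  'cat' (len=3): no
  'map' (len=3): no
  'sun' (len=3): no
  'tin' (len=3): no
Matching words: []
Total: 0

0


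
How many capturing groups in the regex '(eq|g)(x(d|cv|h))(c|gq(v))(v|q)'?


To count capturing groups, count each '(' that starts a group.
Pattern: '(eq|g)(x(d|cv|h))(c|gq(v))(v|q)'
Walking through the pattern:
  Position 0: '(' -> group #1
  Position 6: '(' -> group #2
  Position 8: '(' -> group #3
  Position 17: '(' -> group #4
  Position 22: '(' -> group #5
  Position 26: '(' -> group #6
Total capturing groups: 6

6


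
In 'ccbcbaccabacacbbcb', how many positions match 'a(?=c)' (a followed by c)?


Lookahead 'a(?=c)' matches 'a' only when followed by 'c'.
String: 'ccbcbaccabacacbbcb'
Checking each position where char is 'a':
  pos 5: 'a' -> MATCH (next='c')
  pos 8: 'a' -> no (next='b')
  pos 10: 'a' -> MATCH (next='c')
  pos 12: 'a' -> MATCH (next='c')
Matching positions: [5, 10, 12]
Count: 3

3


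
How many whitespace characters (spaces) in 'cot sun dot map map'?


\s matches whitespace characters (spaces, tabs, etc.).
Text: 'cot sun dot map map'
This text has 5 words separated by spaces.
Number of spaces = number of words - 1 = 5 - 1 = 4

4


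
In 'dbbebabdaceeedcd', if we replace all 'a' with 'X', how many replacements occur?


re.sub('a', 'X', text) replaces every occurrence of 'a' with 'X'.
Text: 'dbbebabdaceeedcd'
Scanning for 'a':
  pos 5: 'a' -> replacement #1
  pos 8: 'a' -> replacement #2
Total replacements: 2

2


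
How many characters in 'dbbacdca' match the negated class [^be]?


Negated class [^be] matches any char NOT in {b, e}
Scanning 'dbbacdca':
  pos 0: 'd' -> MATCH
  pos 1: 'b' -> no (excluded)
  pos 2: 'b' -> no (excluded)
  pos 3: 'a' -> MATCH
  pos 4: 'c' -> MATCH
  pos 5: 'd' -> MATCH
  pos 6: 'c' -> MATCH
  pos 7: 'a' -> MATCH
Total matches: 6

6


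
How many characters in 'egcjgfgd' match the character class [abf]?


Character class [abf] matches any of: {a, b, f}
Scanning string 'egcjgfgd' character by character:
  pos 0: 'e' -> no
  pos 1: 'g' -> no
  pos 2: 'c' -> no
  pos 3: 'j' -> no
  pos 4: 'g' -> no
  pos 5: 'f' -> MATCH
  pos 6: 'g' -> no
  pos 7: 'd' -> no
Total matches: 1

1


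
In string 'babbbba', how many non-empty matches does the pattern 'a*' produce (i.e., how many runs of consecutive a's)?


Pattern 'a*' matches zero or more a's. We want non-empty runs of consecutive a's.
String: 'babbbba'
Walking through the string to find runs of a's:
  Run 1: positions 1-1 -> 'a'
  Run 2: positions 6-6 -> 'a'
Non-empty runs found: ['a', 'a']
Count: 2

2


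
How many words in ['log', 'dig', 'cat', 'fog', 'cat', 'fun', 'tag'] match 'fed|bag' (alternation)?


Alternation 'fed|bag' matches either 'fed' or 'bag'.
Checking each word:
  'log' -> no
  'dig' -> no
  'cat' -> no
  'fog' -> no
  'cat' -> no
  'fun' -> no
  'tag' -> no
Matches: []
Count: 0

0


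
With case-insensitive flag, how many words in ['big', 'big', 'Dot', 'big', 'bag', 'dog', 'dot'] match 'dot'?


Case-insensitive matching: compare each word's lowercase form to 'dot'.
  'big' -> lower='big' -> no
  'big' -> lower='big' -> no
  'Dot' -> lower='dot' -> MATCH
  'big' -> lower='big' -> no
  'bag' -> lower='bag' -> no
  'dog' -> lower='dog' -> no
  'dot' -> lower='dot' -> MATCH
Matches: ['Dot', 'dot']
Count: 2

2


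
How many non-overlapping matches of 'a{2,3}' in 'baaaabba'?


Pattern 'a{2,3}' matches between 2 and 3 consecutive a's (greedy).
String: 'baaaabba'
Finding runs of a's and applying greedy matching:
  Run at pos 1: 'aaaa' (length 4)
  Run at pos 7: 'a' (length 1)
Matches: ['aaa']
Count: 1

1


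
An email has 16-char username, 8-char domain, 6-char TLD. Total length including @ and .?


An email address has format: username@domain.tld
Username length: 16
'@' character: 1
Domain length: 8
'.' character: 1
TLD length: 6
Total = 16 + 1 + 8 + 1 + 6 = 32

32


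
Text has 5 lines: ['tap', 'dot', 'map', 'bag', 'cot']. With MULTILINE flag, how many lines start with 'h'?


With MULTILINE flag, ^ matches the start of each line.
Lines: ['tap', 'dot', 'map', 'bag', 'cot']
Checking which lines start with 'h':
  Line 1: 'tap' -> no
  Line 2: 'dot' -> no
  Line 3: 'map' -> no
  Line 4: 'bag' -> no
  Line 5: 'cot' -> no
Matching lines: []
Count: 0

0


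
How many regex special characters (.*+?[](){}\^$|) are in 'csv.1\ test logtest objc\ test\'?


Regex special characters are: . * + ? [ ] ( ) { } \ ^ $ |
Scanning 'csv.1\ test logtest objc\ test\':
  pos 3: '.' -> SPECIAL
  pos 5: '\' -> SPECIAL
  pos 24: '\' -> SPECIAL
  pos 30: '\' -> SPECIAL
Special chars found: ['.', '\\', '\\', '\\']
Total: 4

4


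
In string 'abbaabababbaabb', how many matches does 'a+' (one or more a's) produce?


Pattern 'a+' matches one or more consecutive a's.
String: 'abbaabababbaabb'
Scanning for runs of a:
  Match 1: 'a' (length 1)
  Match 2: 'aa' (length 2)
  Match 3: 'a' (length 1)
  Match 4: 'a' (length 1)
  Match 5: 'aa' (length 2)
Total matches: 5

5


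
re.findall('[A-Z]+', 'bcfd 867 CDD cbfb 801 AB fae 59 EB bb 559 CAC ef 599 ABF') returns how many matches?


Pattern '[A-Z]+' finds one or more uppercase letters.
Text: 'bcfd 867 CDD cbfb 801 AB fae 59 EB bb 559 CAC ef 599 ABF'
Scanning for matches:
  Match 1: 'CDD'
  Match 2: 'AB'
  Match 3: 'EB'
  Match 4: 'CAC'
  Match 5: 'ABF'
Total matches: 5

5


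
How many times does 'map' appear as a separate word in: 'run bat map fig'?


Scanning each word for exact match 'map':
  Word 1: 'run' -> no
  Word 2: 'bat' -> no
  Word 3: 'map' -> MATCH
  Word 4: 'fig' -> no
Total matches: 1

1


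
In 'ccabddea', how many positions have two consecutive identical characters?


Looking for consecutive identical characters in 'ccabddea':
  pos 0-1: 'c' vs 'c' -> MATCH ('cc')
  pos 1-2: 'c' vs 'a' -> different
  pos 2-3: 'a' vs 'b' -> different
  pos 3-4: 'b' vs 'd' -> different
  pos 4-5: 'd' vs 'd' -> MATCH ('dd')
  pos 5-6: 'd' vs 'e' -> different
  pos 6-7: 'e' vs 'a' -> different
Consecutive identical pairs: ['cc', 'dd']
Count: 2

2


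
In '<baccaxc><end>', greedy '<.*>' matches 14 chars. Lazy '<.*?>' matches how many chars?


Greedy '<.*>' tries to match as MUCH as possible.
Lazy '<.*?>' tries to match as LITTLE as possible.

String: '<baccaxc><end>'
Greedy '<.*>' starts at first '<' and extends to the LAST '>': '<baccaxc><end>' (14 chars)
Lazy '<.*?>' starts at first '<' and stops at the FIRST '>': '<baccaxc>' (9 chars)

9


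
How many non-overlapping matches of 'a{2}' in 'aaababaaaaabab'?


Pattern 'a{2}' matches exactly 2 consecutive a's (greedy, non-overlapping).
String: 'aaababaaaaabab'
Scanning for runs of a's:
  Run at pos 0: 'aaa' (length 3) -> 1 match(es)
  Run at pos 4: 'a' (length 1) -> 0 match(es)
  Run at pos 6: 'aaaaa' (length 5) -> 2 match(es)
  Run at pos 12: 'a' (length 1) -> 0 match(es)
Matches found: ['aa', 'aa', 'aa']
Total: 3

3


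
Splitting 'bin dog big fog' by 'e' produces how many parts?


Splitting by 'e' breaks the string at each occurrence of the separator.
Text: 'bin dog big fog'
Parts after split:
  Part 1: 'bin dog big fog'
Total parts: 1

1


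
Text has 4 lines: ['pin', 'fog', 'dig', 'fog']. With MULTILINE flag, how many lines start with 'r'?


With MULTILINE flag, ^ matches the start of each line.
Lines: ['pin', 'fog', 'dig', 'fog']
Checking which lines start with 'r':
  Line 1: 'pin' -> no
  Line 2: 'fog' -> no
  Line 3: 'dig' -> no
  Line 4: 'fog' -> no
Matching lines: []
Count: 0

0


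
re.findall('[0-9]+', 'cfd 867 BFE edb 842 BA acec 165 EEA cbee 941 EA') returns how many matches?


Pattern '[0-9]+' finds one or more digits.
Text: 'cfd 867 BFE edb 842 BA acec 165 EEA cbee 941 EA'
Scanning for matches:
  Match 1: '867'
  Match 2: '842'
  Match 3: '165'
  Match 4: '941'
Total matches: 4

4


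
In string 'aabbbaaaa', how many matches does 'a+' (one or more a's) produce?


Pattern 'a+' matches one or more consecutive a's.
String: 'aabbbaaaa'
Scanning for runs of a:
  Match 1: 'aa' (length 2)
  Match 2: 'aaaa' (length 4)
Total matches: 2

2


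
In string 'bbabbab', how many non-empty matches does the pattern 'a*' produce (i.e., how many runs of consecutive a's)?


Pattern 'a*' matches zero or more a's. We want non-empty runs of consecutive a's.
String: 'bbabbab'
Walking through the string to find runs of a's:
  Run 1: positions 2-2 -> 'a'
  Run 2: positions 5-5 -> 'a'
Non-empty runs found: ['a', 'a']
Count: 2

2


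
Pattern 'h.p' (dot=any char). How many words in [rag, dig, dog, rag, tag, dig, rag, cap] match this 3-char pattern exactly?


Pattern 'h.p' means: starts with 'h', any single char, ends with 'p'.
Checking each word (must be exactly 3 chars):
  'rag' (len=3): no
  'dig' (len=3): no
  'dog' (len=3): no
  'rag' (len=3): no
  'tag' (len=3): no
  'dig' (len=3): no
  'rag' (len=3): no
  'cap' (len=3): no
Matching words: []
Total: 0

0


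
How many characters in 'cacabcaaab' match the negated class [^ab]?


Negated class [^ab] matches any char NOT in {a, b}
Scanning 'cacabcaaab':
  pos 0: 'c' -> MATCH
  pos 1: 'a' -> no (excluded)
  pos 2: 'c' -> MATCH
  pos 3: 'a' -> no (excluded)
  pos 4: 'b' -> no (excluded)
  pos 5: 'c' -> MATCH
  pos 6: 'a' -> no (excluded)
  pos 7: 'a' -> no (excluded)
  pos 8: 'a' -> no (excluded)
  pos 9: 'b' -> no (excluded)
Total matches: 3

3


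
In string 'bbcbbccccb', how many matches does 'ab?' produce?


Pattern 'ab?' matches 'a' optionally followed by 'b'.
String: 'bbcbbccccb'
Scanning left to right for 'a' then checking next char:
Total matches: 0

0


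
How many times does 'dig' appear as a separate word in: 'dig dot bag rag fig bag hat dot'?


Scanning each word for exact match 'dig':
  Word 1: 'dig' -> MATCH
  Word 2: 'dot' -> no
  Word 3: 'bag' -> no
  Word 4: 'rag' -> no
  Word 5: 'fig' -> no
  Word 6: 'bag' -> no
  Word 7: 'hat' -> no
  Word 8: 'dot' -> no
Total matches: 1

1


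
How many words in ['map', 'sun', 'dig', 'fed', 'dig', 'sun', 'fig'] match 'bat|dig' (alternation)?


Alternation 'bat|dig' matches either 'bat' or 'dig'.
Checking each word:
  'map' -> no
  'sun' -> no
  'dig' -> MATCH
  'fed' -> no
  'dig' -> MATCH
  'sun' -> no
  'fig' -> no
Matches: ['dig', 'dig']
Count: 2

2


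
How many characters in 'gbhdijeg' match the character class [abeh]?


Character class [abeh] matches any of: {a, b, e, h}
Scanning string 'gbhdijeg' character by character:
  pos 0: 'g' -> no
  pos 1: 'b' -> MATCH
  pos 2: 'h' -> MATCH
  pos 3: 'd' -> no
  pos 4: 'i' -> no
  pos 5: 'j' -> no
  pos 6: 'e' -> MATCH
  pos 7: 'g' -> no
Total matches: 3

3


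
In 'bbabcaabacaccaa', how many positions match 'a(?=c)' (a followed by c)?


Lookahead 'a(?=c)' matches 'a' only when followed by 'c'.
String: 'bbabcaabacaccaa'
Checking each position where char is 'a':
  pos 2: 'a' -> no (next='b')
  pos 5: 'a' -> no (next='a')
  pos 6: 'a' -> no (next='b')
  pos 8: 'a' -> MATCH (next='c')
  pos 10: 'a' -> MATCH (next='c')
  pos 13: 'a' -> no (next='a')
Matching positions: [8, 10]
Count: 2

2


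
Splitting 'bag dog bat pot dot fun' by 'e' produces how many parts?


Splitting by 'e' breaks the string at each occurrence of the separator.
Text: 'bag dog bat pot dot fun'
Parts after split:
  Part 1: 'bag dog bat pot dot fun'
Total parts: 1

1


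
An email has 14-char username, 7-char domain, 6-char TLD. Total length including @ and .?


An email address has format: username@domain.tld
Username length: 14
'@' character: 1
Domain length: 7
'.' character: 1
TLD length: 6
Total = 14 + 1 + 7 + 1 + 6 = 29

29


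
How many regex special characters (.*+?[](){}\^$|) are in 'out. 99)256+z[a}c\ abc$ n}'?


Regex special characters are: . * + ? [ ] ( ) { } \ ^ $ |
Scanning 'out. 99)256+z[a}c\ abc$ n}':
  pos 3: '.' -> SPECIAL
  pos 7: ')' -> SPECIAL
  pos 11: '+' -> SPECIAL
  pos 13: '[' -> SPECIAL
  pos 15: '}' -> SPECIAL
  pos 17: '\' -> SPECIAL
  pos 22: '$' -> SPECIAL
  pos 25: '}' -> SPECIAL
Special chars found: ['.', ')', '+', '[', '}', '\\', '$', '}']
Total: 8

8


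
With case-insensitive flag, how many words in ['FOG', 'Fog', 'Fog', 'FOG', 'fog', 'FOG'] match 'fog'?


Case-insensitive matching: compare each word's lowercase form to 'fog'.
  'FOG' -> lower='fog' -> MATCH
  'Fog' -> lower='fog' -> MATCH
  'Fog' -> lower='fog' -> MATCH
  'FOG' -> lower='fog' -> MATCH
  'fog' -> lower='fog' -> MATCH
  'FOG' -> lower='fog' -> MATCH
Matches: ['FOG', 'Fog', 'Fog', 'FOG', 'fog', 'FOG']
Count: 6

6


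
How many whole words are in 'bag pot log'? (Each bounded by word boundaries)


Word boundaries (\b) mark the start/end of each word.
Text: 'bag pot log'
Splitting by whitespace:
  Word 1: 'bag'
  Word 2: 'pot'
  Word 3: 'log'
Total whole words: 3

3


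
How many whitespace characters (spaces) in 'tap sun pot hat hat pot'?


\s matches whitespace characters (spaces, tabs, etc.).
Text: 'tap sun pot hat hat pot'
This text has 6 words separated by spaces.
Number of spaces = number of words - 1 = 6 - 1 = 5

5


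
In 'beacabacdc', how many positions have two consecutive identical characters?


Looking for consecutive identical characters in 'beacabacdc':
  pos 0-1: 'b' vs 'e' -> different
  pos 1-2: 'e' vs 'a' -> different
  pos 2-3: 'a' vs 'c' -> different
  pos 3-4: 'c' vs 'a' -> different
  pos 4-5: 'a' vs 'b' -> different
  pos 5-6: 'b' vs 'a' -> different
  pos 6-7: 'a' vs 'c' -> different
  pos 7-8: 'c' vs 'd' -> different
  pos 8-9: 'd' vs 'c' -> different
Consecutive identical pairs: []
Count: 0

0


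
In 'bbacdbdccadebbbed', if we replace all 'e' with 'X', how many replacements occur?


re.sub('e', 'X', text) replaces every occurrence of 'e' with 'X'.
Text: 'bbacdbdccadebbbed'
Scanning for 'e':
  pos 11: 'e' -> replacement #1
  pos 15: 'e' -> replacement #2
Total replacements: 2

2


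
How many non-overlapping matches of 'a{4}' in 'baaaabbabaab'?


Pattern 'a{4}' matches exactly 4 consecutive a's (greedy, non-overlapping).
String: 'baaaabbabaab'
Scanning for runs of a's:
  Run at pos 1: 'aaaa' (length 4) -> 1 match(es)
  Run at pos 7: 'a' (length 1) -> 0 match(es)
  Run at pos 9: 'aa' (length 2) -> 0 match(es)
Matches found: ['aaaa']
Total: 1

1


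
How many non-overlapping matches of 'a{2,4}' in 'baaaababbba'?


Pattern 'a{2,4}' matches between 2 and 4 consecutive a's (greedy).
String: 'baaaababbba'
Finding runs of a's and applying greedy matching:
  Run at pos 1: 'aaaa' (length 4)
  Run at pos 6: 'a' (length 1)
  Run at pos 10: 'a' (length 1)
Matches: ['aaaa']
Count: 1

1


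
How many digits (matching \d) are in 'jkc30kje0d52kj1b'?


\d matches any digit 0-9.
Scanning 'jkc30kje0d52kj1b':
  pos 3: '3' -> DIGIT
  pos 4: '0' -> DIGIT
  pos 8: '0' -> DIGIT
  pos 10: '5' -> DIGIT
  pos 11: '2' -> DIGIT
  pos 14: '1' -> DIGIT
Digits found: ['3', '0', '0', '5', '2', '1']
Total: 6

6


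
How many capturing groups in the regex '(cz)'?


To count capturing groups, count each '(' that starts a group.
Pattern: '(cz)'
Walking through the pattern:
  Position 0: '(' -> group #1
Total capturing groups: 1

1


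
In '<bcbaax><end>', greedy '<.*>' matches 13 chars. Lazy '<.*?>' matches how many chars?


Greedy '<.*>' tries to match as MUCH as possible.
Lazy '<.*?>' tries to match as LITTLE as possible.

String: '<bcbaax><end>'
Greedy '<.*>' starts at first '<' and extends to the LAST '>': '<bcbaax><end>' (13 chars)
Lazy '<.*?>' starts at first '<' and stops at the FIRST '>': '<bcbaax>' (8 chars)

8


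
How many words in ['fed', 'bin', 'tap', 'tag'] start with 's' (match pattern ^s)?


Pattern ^s anchors to start of word. Check which words begin with 's':
  'fed' -> no
  'bin' -> no
  'tap' -> no
  'tag' -> no
Matching words: []
Count: 0

0


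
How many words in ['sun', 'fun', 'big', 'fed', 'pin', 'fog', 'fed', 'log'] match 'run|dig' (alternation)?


Alternation 'run|dig' matches either 'run' or 'dig'.
Checking each word:
  'sun' -> no
  'fun' -> no
  'big' -> no
  'fed' -> no
  'pin' -> no
  'fog' -> no
  'fed' -> no
  'log' -> no
Matches: []
Count: 0

0


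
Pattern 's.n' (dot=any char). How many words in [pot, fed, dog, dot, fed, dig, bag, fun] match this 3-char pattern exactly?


Pattern 's.n' means: starts with 's', any single char, ends with 'n'.
Checking each word (must be exactly 3 chars):
  'pot' (len=3): no
  'fed' (len=3): no
  'dog' (len=3): no
  'dot' (len=3): no
  'fed' (len=3): no
  'dig' (len=3): no
  'bag' (len=3): no
  'fun' (len=3): no
Matching words: []
Total: 0

0


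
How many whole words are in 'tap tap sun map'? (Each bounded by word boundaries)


Word boundaries (\b) mark the start/end of each word.
Text: 'tap tap sun map'
Splitting by whitespace:
  Word 1: 'tap'
  Word 2: 'tap'
  Word 3: 'sun'
  Word 4: 'map'
Total whole words: 4

4


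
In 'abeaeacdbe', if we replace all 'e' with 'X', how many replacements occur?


re.sub('e', 'X', text) replaces every occurrence of 'e' with 'X'.
Text: 'abeaeacdbe'
Scanning for 'e':
  pos 2: 'e' -> replacement #1
  pos 4: 'e' -> replacement #2
  pos 9: 'e' -> replacement #3
Total replacements: 3

3


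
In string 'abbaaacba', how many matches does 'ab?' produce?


Pattern 'ab?' matches 'a' optionally followed by 'b'.
String: 'abbaaacba'
Scanning left to right for 'a' then checking next char:
  Match 1: 'ab' (a followed by b)
  Match 2: 'a' (a not followed by b)
  Match 3: 'a' (a not followed by b)
  Match 4: 'a' (a not followed by b)
  Match 5: 'a' (a not followed by b)
Total matches: 5

5


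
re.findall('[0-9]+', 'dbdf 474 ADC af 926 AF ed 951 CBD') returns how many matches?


Pattern '[0-9]+' finds one or more digits.
Text: 'dbdf 474 ADC af 926 AF ed 951 CBD'
Scanning for matches:
  Match 1: '474'
  Match 2: '926'
  Match 3: '951'
Total matches: 3

3


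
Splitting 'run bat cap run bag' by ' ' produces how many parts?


Splitting by ' ' breaks the string at each occurrence of the separator.
Text: 'run bat cap run bag'
Parts after split:
  Part 1: 'run'
  Part 2: 'bat'
  Part 3: 'cap'
  Part 4: 'run'
  Part 5: 'bag'
Total parts: 5

5


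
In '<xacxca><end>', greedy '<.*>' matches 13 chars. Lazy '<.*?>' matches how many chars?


Greedy '<.*>' tries to match as MUCH as possible.
Lazy '<.*?>' tries to match as LITTLE as possible.

String: '<xacxca><end>'
Greedy '<.*>' starts at first '<' and extends to the LAST '>': '<xacxca><end>' (13 chars)
Lazy '<.*?>' starts at first '<' and stops at the FIRST '>': '<xacxca>' (8 chars)

8


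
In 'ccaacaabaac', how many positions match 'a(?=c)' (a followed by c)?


Lookahead 'a(?=c)' matches 'a' only when followed by 'c'.
String: 'ccaacaabaac'
Checking each position where char is 'a':
  pos 2: 'a' -> no (next='a')
  pos 3: 'a' -> MATCH (next='c')
  pos 5: 'a' -> no (next='a')
  pos 6: 'a' -> no (next='b')
  pos 8: 'a' -> no (next='a')
  pos 9: 'a' -> MATCH (next='c')
Matching positions: [3, 9]
Count: 2

2


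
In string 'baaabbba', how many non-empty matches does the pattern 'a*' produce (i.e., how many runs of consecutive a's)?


Pattern 'a*' matches zero or more a's. We want non-empty runs of consecutive a's.
String: 'baaabbba'
Walking through the string to find runs of a's:
  Run 1: positions 1-3 -> 'aaa'
  Run 2: positions 7-7 -> 'a'
Non-empty runs found: ['aaa', 'a']
Count: 2

2


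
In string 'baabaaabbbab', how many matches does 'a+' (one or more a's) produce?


Pattern 'a+' matches one or more consecutive a's.
String: 'baabaaabbbab'
Scanning for runs of a:
  Match 1: 'aa' (length 2)
  Match 2: 'aaa' (length 3)
  Match 3: 'a' (length 1)
Total matches: 3

3


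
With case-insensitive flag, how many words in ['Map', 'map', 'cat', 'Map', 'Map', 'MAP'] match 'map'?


Case-insensitive matching: compare each word's lowercase form to 'map'.
  'Map' -> lower='map' -> MATCH
  'map' -> lower='map' -> MATCH
  'cat' -> lower='cat' -> no
  'Map' -> lower='map' -> MATCH
  'Map' -> lower='map' -> MATCH
  'MAP' -> lower='map' -> MATCH
Matches: ['Map', 'map', 'Map', 'Map', 'MAP']
Count: 5

5


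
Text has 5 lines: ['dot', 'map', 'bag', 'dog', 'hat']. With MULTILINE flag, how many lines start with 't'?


With MULTILINE flag, ^ matches the start of each line.
Lines: ['dot', 'map', 'bag', 'dog', 'hat']
Checking which lines start with 't':
  Line 1: 'dot' -> no
  Line 2: 'map' -> no
  Line 3: 'bag' -> no
  Line 4: 'dog' -> no
  Line 5: 'hat' -> no
Matching lines: []
Count: 0

0


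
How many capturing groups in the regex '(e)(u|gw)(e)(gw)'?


To count capturing groups, count each '(' that starts a group.
Pattern: '(e)(u|gw)(e)(gw)'
Walking through the pattern:
  Position 0: '(' -> group #1
  Position 3: '(' -> group #2
  Position 9: '(' -> group #3
  Position 12: '(' -> group #4
Total capturing groups: 4

4


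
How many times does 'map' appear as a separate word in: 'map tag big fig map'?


Scanning each word for exact match 'map':
  Word 1: 'map' -> MATCH
  Word 2: 'tag' -> no
  Word 3: 'big' -> no
  Word 4: 'fig' -> no
  Word 5: 'map' -> MATCH
Total matches: 2

2


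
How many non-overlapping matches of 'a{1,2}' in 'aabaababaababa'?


Pattern 'a{1,2}' matches between 1 and 2 consecutive a's (greedy).
String: 'aabaababaababa'
Finding runs of a's and applying greedy matching:
  Run at pos 0: 'aa' (length 2)
  Run at pos 3: 'aa' (length 2)
  Run at pos 6: 'a' (length 1)
  Run at pos 8: 'aa' (length 2)
  Run at pos 11: 'a' (length 1)
  Run at pos 13: 'a' (length 1)
Matches: ['aa', 'aa', 'a', 'aa', 'a', 'a']
Count: 6

6


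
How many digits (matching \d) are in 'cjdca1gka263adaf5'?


\d matches any digit 0-9.
Scanning 'cjdca1gka263adaf5':
  pos 5: '1' -> DIGIT
  pos 9: '2' -> DIGIT
  pos 10: '6' -> DIGIT
  pos 11: '3' -> DIGIT
  pos 16: '5' -> DIGIT
Digits found: ['1', '2', '6', '3', '5']
Total: 5

5


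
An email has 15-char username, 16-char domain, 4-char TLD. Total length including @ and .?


An email address has format: username@domain.tld
Username length: 15
'@' character: 1
Domain length: 16
'.' character: 1
TLD length: 4
Total = 15 + 1 + 16 + 1 + 4 = 37

37


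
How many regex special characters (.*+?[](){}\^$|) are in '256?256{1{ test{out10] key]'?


Regex special characters are: . * + ? [ ] ( ) { } \ ^ $ |
Scanning '256?256{1{ test{out10] key]':
  pos 3: '?' -> SPECIAL
  pos 7: '{' -> SPECIAL
  pos 9: '{' -> SPECIAL
  pos 15: '{' -> SPECIAL
  pos 21: ']' -> SPECIAL
  pos 26: ']' -> SPECIAL
Special chars found: ['?', '{', '{', '{', ']', ']']
Total: 6

6


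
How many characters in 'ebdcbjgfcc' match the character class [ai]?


Character class [ai] matches any of: {a, i}
Scanning string 'ebdcbjgfcc' character by character:
  pos 0: 'e' -> no
  pos 1: 'b' -> no
  pos 2: 'd' -> no
  pos 3: 'c' -> no
  pos 4: 'b' -> no
  pos 5: 'j' -> no
  pos 6: 'g' -> no
  pos 7: 'f' -> no
  pos 8: 'c' -> no
  pos 9: 'c' -> no
Total matches: 0

0


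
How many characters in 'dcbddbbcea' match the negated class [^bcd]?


Negated class [^bcd] matches any char NOT in {b, c, d}
Scanning 'dcbddbbcea':
  pos 0: 'd' -> no (excluded)
  pos 1: 'c' -> no (excluded)
  pos 2: 'b' -> no (excluded)
  pos 3: 'd' -> no (excluded)
  pos 4: 'd' -> no (excluded)
  pos 5: 'b' -> no (excluded)
  pos 6: 'b' -> no (excluded)
  pos 7: 'c' -> no (excluded)
  pos 8: 'e' -> MATCH
  pos 9: 'a' -> MATCH
Total matches: 2

2


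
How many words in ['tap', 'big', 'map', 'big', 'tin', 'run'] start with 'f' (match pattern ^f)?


Pattern ^f anchors to start of word. Check which words begin with 'f':
  'tap' -> no
  'big' -> no
  'map' -> no
  'big' -> no
  'tin' -> no
  'run' -> no
Matching words: []
Count: 0

0


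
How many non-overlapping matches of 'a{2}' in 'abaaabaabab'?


Pattern 'a{2}' matches exactly 2 consecutive a's (greedy, non-overlapping).
String: 'abaaabaabab'
Scanning for runs of a's:
  Run at pos 0: 'a' (length 1) -> 0 match(es)
  Run at pos 2: 'aaa' (length 3) -> 1 match(es)
  Run at pos 6: 'aa' (length 2) -> 1 match(es)
  Run at pos 9: 'a' (length 1) -> 0 match(es)
Matches found: ['aa', 'aa']
Total: 2

2


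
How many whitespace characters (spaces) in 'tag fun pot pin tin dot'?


\s matches whitespace characters (spaces, tabs, etc.).
Text: 'tag fun pot pin tin dot'
This text has 6 words separated by spaces.
Number of spaces = number of words - 1 = 6 - 1 = 5

5


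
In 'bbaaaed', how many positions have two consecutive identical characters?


Looking for consecutive identical characters in 'bbaaaed':
  pos 0-1: 'b' vs 'b' -> MATCH ('bb')
  pos 1-2: 'b' vs 'a' -> different
  pos 2-3: 'a' vs 'a' -> MATCH ('aa')
  pos 3-4: 'a' vs 'a' -> MATCH ('aa')
  pos 4-5: 'a' vs 'e' -> different
  pos 5-6: 'e' vs 'd' -> different
Consecutive identical pairs: ['bb', 'aa', 'aa']
Count: 3

3


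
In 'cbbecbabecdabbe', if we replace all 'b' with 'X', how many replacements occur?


re.sub('b', 'X', text) replaces every occurrence of 'b' with 'X'.
Text: 'cbbecbabecdabbe'
Scanning for 'b':
  pos 1: 'b' -> replacement #1
  pos 2: 'b' -> replacement #2
  pos 5: 'b' -> replacement #3
  pos 7: 'b' -> replacement #4
  pos 12: 'b' -> replacement #5
  pos 13: 'b' -> replacement #6
Total replacements: 6

6


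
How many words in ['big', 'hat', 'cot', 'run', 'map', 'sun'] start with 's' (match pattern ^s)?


Pattern ^s anchors to start of word. Check which words begin with 's':
  'big' -> no
  'hat' -> no
  'cot' -> no
  'run' -> no
  'map' -> no
  'sun' -> MATCH (starts with 's')
Matching words: ['sun']
Count: 1

1


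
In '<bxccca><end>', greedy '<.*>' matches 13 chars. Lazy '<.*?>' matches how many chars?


Greedy '<.*>' tries to match as MUCH as possible.
Lazy '<.*?>' tries to match as LITTLE as possible.

String: '<bxccca><end>'
Greedy '<.*>' starts at first '<' and extends to the LAST '>': '<bxccca><end>' (13 chars)
Lazy '<.*?>' starts at first '<' and stops at the FIRST '>': '<bxccca>' (8 chars)

8


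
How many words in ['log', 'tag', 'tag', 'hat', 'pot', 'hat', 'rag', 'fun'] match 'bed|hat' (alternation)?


Alternation 'bed|hat' matches either 'bed' or 'hat'.
Checking each word:
  'log' -> no
  'tag' -> no
  'tag' -> no
  'hat' -> MATCH
  'pot' -> no
  'hat' -> MATCH
  'rag' -> no
  'fun' -> no
Matches: ['hat', 'hat']
Count: 2

2


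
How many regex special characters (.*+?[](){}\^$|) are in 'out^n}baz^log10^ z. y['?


Regex special characters are: . * + ? [ ] ( ) { } \ ^ $ |
Scanning 'out^n}baz^log10^ z. y[':
  pos 3: '^' -> SPECIAL
  pos 5: '}' -> SPECIAL
  pos 9: '^' -> SPECIAL
  pos 15: '^' -> SPECIAL
  pos 18: '.' -> SPECIAL
  pos 21: '[' -> SPECIAL
Special chars found: ['^', '}', '^', '^', '.', '[']
Total: 6

6


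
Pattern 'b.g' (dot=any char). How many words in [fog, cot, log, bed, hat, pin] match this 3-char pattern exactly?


Pattern 'b.g' means: starts with 'b', any single char, ends with 'g'.
Checking each word (must be exactly 3 chars):
  'fog' (len=3): no
  'cot' (len=3): no
  'log' (len=3): no
  'bed' (len=3): no
  'hat' (len=3): no
  'pin' (len=3): no
Matching words: []
Total: 0

0


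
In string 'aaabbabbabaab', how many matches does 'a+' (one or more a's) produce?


Pattern 'a+' matches one or more consecutive a's.
String: 'aaabbabbabaab'
Scanning for runs of a:
  Match 1: 'aaa' (length 3)
  Match 2: 'a' (length 1)
  Match 3: 'a' (length 1)
  Match 4: 'aa' (length 2)
Total matches: 4

4


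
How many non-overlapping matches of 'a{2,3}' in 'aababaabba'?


Pattern 'a{2,3}' matches between 2 and 3 consecutive a's (greedy).
String: 'aababaabba'
Finding runs of a's and applying greedy matching:
  Run at pos 0: 'aa' (length 2)
  Run at pos 3: 'a' (length 1)
  Run at pos 5: 'aa' (length 2)
  Run at pos 9: 'a' (length 1)
Matches: ['aa', 'aa']
Count: 2

2


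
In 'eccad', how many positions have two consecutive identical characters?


Looking for consecutive identical characters in 'eccad':
  pos 0-1: 'e' vs 'c' -> different
  pos 1-2: 'c' vs 'c' -> MATCH ('cc')
  pos 2-3: 'c' vs 'a' -> different
  pos 3-4: 'a' vs 'd' -> different
Consecutive identical pairs: ['cc']
Count: 1

1


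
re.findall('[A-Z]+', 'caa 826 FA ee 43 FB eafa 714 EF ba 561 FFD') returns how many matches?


Pattern '[A-Z]+' finds one or more uppercase letters.
Text: 'caa 826 FA ee 43 FB eafa 714 EF ba 561 FFD'
Scanning for matches:
  Match 1: 'FA'
  Match 2: 'FB'
  Match 3: 'EF'
  Match 4: 'FFD'
Total matches: 4

4


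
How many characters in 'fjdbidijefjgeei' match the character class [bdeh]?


Character class [bdeh] matches any of: {b, d, e, h}
Scanning string 'fjdbidijefjgeei' character by character:
  pos 0: 'f' -> no
  pos 1: 'j' -> no
  pos 2: 'd' -> MATCH
  pos 3: 'b' -> MATCH
  pos 4: 'i' -> no
  pos 5: 'd' -> MATCH
  pos 6: 'i' -> no
  pos 7: 'j' -> no
  pos 8: 'e' -> MATCH
  pos 9: 'f' -> no
  pos 10: 'j' -> no
  pos 11: 'g' -> no
  pos 12: 'e' -> MATCH
  pos 13: 'e' -> MATCH
  pos 14: 'i' -> no
Total matches: 6

6


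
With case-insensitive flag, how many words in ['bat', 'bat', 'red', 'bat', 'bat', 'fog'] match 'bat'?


Case-insensitive matching: compare each word's lowercase form to 'bat'.
  'bat' -> lower='bat' -> MATCH
  'bat' -> lower='bat' -> MATCH
  'red' -> lower='red' -> no
  'bat' -> lower='bat' -> MATCH
  'bat' -> lower='bat' -> MATCH
  'fog' -> lower='fog' -> no
Matches: ['bat', 'bat', 'bat', 'bat']
Count: 4

4


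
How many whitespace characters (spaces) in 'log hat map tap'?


\s matches whitespace characters (spaces, tabs, etc.).
Text: 'log hat map tap'
This text has 4 words separated by spaces.
Number of spaces = number of words - 1 = 4 - 1 = 3

3


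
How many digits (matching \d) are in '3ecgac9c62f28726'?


\d matches any digit 0-9.
Scanning '3ecgac9c62f28726':
  pos 0: '3' -> DIGIT
  pos 6: '9' -> DIGIT
  pos 8: '6' -> DIGIT
  pos 9: '2' -> DIGIT
  pos 11: '2' -> DIGIT
  pos 12: '8' -> DIGIT
  pos 13: '7' -> DIGIT
  pos 14: '2' -> DIGIT
  pos 15: '6' -> DIGIT
Digits found: ['3', '9', '6', '2', '2', '8', '7', '2', '6']
Total: 9

9


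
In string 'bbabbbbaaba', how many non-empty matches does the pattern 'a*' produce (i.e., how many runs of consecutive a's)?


Pattern 'a*' matches zero or more a's. We want non-empty runs of consecutive a's.
String: 'bbabbbbaaba'
Walking through the string to find runs of a's:
  Run 1: positions 2-2 -> 'a'
  Run 2: positions 7-8 -> 'aa'
  Run 3: positions 10-10 -> 'a'
Non-empty runs found: ['a', 'aa', 'a']
Count: 3

3


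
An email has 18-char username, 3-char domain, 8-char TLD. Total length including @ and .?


An email address has format: username@domain.tld
Username length: 18
'@' character: 1
Domain length: 3
'.' character: 1
TLD length: 8
Total = 18 + 1 + 3 + 1 + 8 = 31

31


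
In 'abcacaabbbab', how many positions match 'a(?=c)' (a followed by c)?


Lookahead 'a(?=c)' matches 'a' only when followed by 'c'.
String: 'abcacaabbbab'
Checking each position where char is 'a':
  pos 0: 'a' -> no (next='b')
  pos 3: 'a' -> MATCH (next='c')
  pos 5: 'a' -> no (next='a')
  pos 6: 'a' -> no (next='b')
  pos 10: 'a' -> no (next='b')
Matching positions: [3]
Count: 1

1


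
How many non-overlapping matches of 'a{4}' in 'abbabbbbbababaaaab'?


Pattern 'a{4}' matches exactly 4 consecutive a's (greedy, non-overlapping).
String: 'abbabbbbbababaaaab'
Scanning for runs of a's:
  Run at pos 0: 'a' (length 1) -> 0 match(es)
  Run at pos 3: 'a' (length 1) -> 0 match(es)
  Run at pos 9: 'a' (length 1) -> 0 match(es)
  Run at pos 11: 'a' (length 1) -> 0 match(es)
  Run at pos 13: 'aaaa' (length 4) -> 1 match(es)
Matches found: ['aaaa']
Total: 1

1


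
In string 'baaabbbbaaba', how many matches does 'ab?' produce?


Pattern 'ab?' matches 'a' optionally followed by 'b'.
String: 'baaabbbbaaba'
Scanning left to right for 'a' then checking next char:
  Match 1: 'a' (a not followed by b)
  Match 2: 'a' (a not followed by b)
  Match 3: 'ab' (a followed by b)
  Match 4: 'a' (a not followed by b)
  Match 5: 'ab' (a followed by b)
  Match 6: 'a' (a not followed by b)
Total matches: 6

6


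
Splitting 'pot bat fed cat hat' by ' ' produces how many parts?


Splitting by ' ' breaks the string at each occurrence of the separator.
Text: 'pot bat fed cat hat'
Parts after split:
  Part 1: 'pot'
  Part 2: 'bat'
  Part 3: 'fed'
  Part 4: 'cat'
  Part 5: 'hat'
Total parts: 5

5


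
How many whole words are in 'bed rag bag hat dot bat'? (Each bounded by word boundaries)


Word boundaries (\b) mark the start/end of each word.
Text: 'bed rag bag hat dot bat'
Splitting by whitespace:
  Word 1: 'bed'
  Word 2: 'rag'
  Word 3: 'bag'
  Word 4: 'hat'
  Word 5: 'dot'
  Word 6: 'bat'
Total whole words: 6

6


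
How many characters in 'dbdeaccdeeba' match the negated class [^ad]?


Negated class [^ad] matches any char NOT in {a, d}
Scanning 'dbdeaccdeeba':
  pos 0: 'd' -> no (excluded)
  pos 1: 'b' -> MATCH
  pos 2: 'd' -> no (excluded)
  pos 3: 'e' -> MATCH
  pos 4: 'a' -> no (excluded)
  pos 5: 'c' -> MATCH
  pos 6: 'c' -> MATCH
  pos 7: 'd' -> no (excluded)
  pos 8: 'e' -> MATCH
  pos 9: 'e' -> MATCH
  pos 10: 'b' -> MATCH
  pos 11: 'a' -> no (excluded)
Total matches: 7

7


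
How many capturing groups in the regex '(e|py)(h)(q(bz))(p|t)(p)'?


To count capturing groups, count each '(' that starts a group.
Pattern: '(e|py)(h)(q(bz))(p|t)(p)'
Walking through the pattern:
  Position 0: '(' -> group #1
  Position 6: '(' -> group #2
  Position 9: '(' -> group #3
  Position 11: '(' -> group #4
  Position 16: '(' -> group #5
  Position 21: '(' -> group #6
Total capturing groups: 6

6


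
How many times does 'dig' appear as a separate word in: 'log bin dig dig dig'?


Scanning each word for exact match 'dig':
  Word 1: 'log' -> no
  Word 2: 'bin' -> no
  Word 3: 'dig' -> MATCH
  Word 4: 'dig' -> MATCH
  Word 5: 'dig' -> MATCH
Total matches: 3

3


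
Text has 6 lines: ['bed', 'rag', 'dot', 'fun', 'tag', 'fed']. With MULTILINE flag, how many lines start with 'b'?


With MULTILINE flag, ^ matches the start of each line.
Lines: ['bed', 'rag', 'dot', 'fun', 'tag', 'fed']
Checking which lines start with 'b':
  Line 1: 'bed' -> MATCH
  Line 2: 'rag' -> no
  Line 3: 'dot' -> no
  Line 4: 'fun' -> no
  Line 5: 'tag' -> no
  Line 6: 'fed' -> no
Matching lines: ['bed']
Count: 1

1


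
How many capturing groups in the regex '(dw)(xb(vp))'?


To count capturing groups, count each '(' that starts a group.
Pattern: '(dw)(xb(vp))'
Walking through the pattern:
  Position 0: '(' -> group #1
  Position 4: '(' -> group #2
  Position 7: '(' -> group #3
Total capturing groups: 3

3


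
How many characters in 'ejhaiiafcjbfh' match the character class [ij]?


Character class [ij] matches any of: {i, j}
Scanning string 'ejhaiiafcjbfh' character by character:
  pos 0: 'e' -> no
  pos 1: 'j' -> MATCH
  pos 2: 'h' -> no
  pos 3: 'a' -> no
  pos 4: 'i' -> MATCH
  pos 5: 'i' -> MATCH
  pos 6: 'a' -> no
  pos 7: 'f' -> no
  pos 8: 'c' -> no
  pos 9: 'j' -> MATCH
  pos 10: 'b' -> no
  pos 11: 'f' -> no
  pos 12: 'h' -> no
Total matches: 4

4


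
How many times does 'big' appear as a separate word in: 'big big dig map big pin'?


Scanning each word for exact match 'big':
  Word 1: 'big' -> MATCH
  Word 2: 'big' -> MATCH
  Word 3: 'dig' -> no
  Word 4: 'map' -> no
  Word 5: 'big' -> MATCH
  Word 6: 'pin' -> no
Total matches: 3

3


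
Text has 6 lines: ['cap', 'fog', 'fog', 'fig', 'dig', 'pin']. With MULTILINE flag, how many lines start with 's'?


With MULTILINE flag, ^ matches the start of each line.
Lines: ['cap', 'fog', 'fog', 'fig', 'dig', 'pin']
Checking which lines start with 's':
  Line 1: 'cap' -> no
  Line 2: 'fog' -> no
  Line 3: 'fog' -> no
  Line 4: 'fig' -> no
  Line 5: 'dig' -> no
  Line 6: 'pin' -> no
Matching lines: []
Count: 0

0


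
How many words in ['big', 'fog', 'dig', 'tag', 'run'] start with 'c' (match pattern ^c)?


Pattern ^c anchors to start of word. Check which words begin with 'c':
  'big' -> no
  'fog' -> no
  'dig' -> no
  'tag' -> no
  'run' -> no
Matching words: []
Count: 0

0
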